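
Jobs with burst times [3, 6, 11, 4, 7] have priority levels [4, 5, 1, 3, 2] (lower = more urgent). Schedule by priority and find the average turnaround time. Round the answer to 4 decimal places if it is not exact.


Sort by priority (ascending = highest first):
Order: [(1, 11), (2, 7), (3, 4), (4, 3), (5, 6)]
Completion times:
  Priority 1, burst=11, C=11
  Priority 2, burst=7, C=18
  Priority 3, burst=4, C=22
  Priority 4, burst=3, C=25
  Priority 5, burst=6, C=31
Average turnaround = 107/5 = 21.4

21.4


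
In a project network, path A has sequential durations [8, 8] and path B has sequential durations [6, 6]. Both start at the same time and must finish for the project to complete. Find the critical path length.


Path A total = 8 + 8 = 16
Path B total = 6 + 6 = 12
Critical path = longest path = max(16, 12) = 16

16


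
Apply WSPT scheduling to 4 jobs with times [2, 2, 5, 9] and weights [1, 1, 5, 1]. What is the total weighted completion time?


Compute p/w ratios and sort ascending (WSPT): [(5, 5), (2, 1), (2, 1), (9, 1)]
Compute weighted completion times:
  Job (p=5,w=5): C=5, w*C=5*5=25
  Job (p=2,w=1): C=7, w*C=1*7=7
  Job (p=2,w=1): C=9, w*C=1*9=9
  Job (p=9,w=1): C=18, w*C=1*18=18
Total weighted completion time = 59

59


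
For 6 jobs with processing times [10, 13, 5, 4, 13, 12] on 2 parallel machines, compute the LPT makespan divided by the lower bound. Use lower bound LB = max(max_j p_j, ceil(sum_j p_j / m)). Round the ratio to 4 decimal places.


LPT order: [13, 13, 12, 10, 5, 4]
Machine loads after assignment: [29, 28]
LPT makespan = 29
Lower bound = max(max_job, ceil(total/2)) = max(13, 29) = 29
Ratio = 29 / 29 = 1.0

1.0


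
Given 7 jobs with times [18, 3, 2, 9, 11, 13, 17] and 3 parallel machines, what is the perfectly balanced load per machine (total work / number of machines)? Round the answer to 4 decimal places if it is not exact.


Total processing time = 18 + 3 + 2 + 9 + 11 + 13 + 17 = 73
Number of machines = 3
Ideal balanced load = 73 / 3 = 24.3333

24.3333


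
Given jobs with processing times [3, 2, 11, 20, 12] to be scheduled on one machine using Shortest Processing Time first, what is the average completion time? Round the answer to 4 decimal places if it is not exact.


Sort jobs by processing time (SPT order): [2, 3, 11, 12, 20]
Compute completion times sequentially:
  Job 1: processing = 2, completes at 2
  Job 2: processing = 3, completes at 5
  Job 3: processing = 11, completes at 16
  Job 4: processing = 12, completes at 28
  Job 5: processing = 20, completes at 48
Sum of completion times = 99
Average completion time = 99/5 = 19.8

19.8


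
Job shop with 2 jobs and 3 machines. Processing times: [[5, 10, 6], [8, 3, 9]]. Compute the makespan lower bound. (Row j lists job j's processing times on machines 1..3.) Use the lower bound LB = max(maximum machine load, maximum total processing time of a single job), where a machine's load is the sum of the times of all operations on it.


Machine loads:
  Machine 1: 5 + 8 = 13
  Machine 2: 10 + 3 = 13
  Machine 3: 6 + 9 = 15
Max machine load = 15
Job totals:
  Job 1: 21
  Job 2: 20
Max job total = 21
Lower bound = max(15, 21) = 21

21


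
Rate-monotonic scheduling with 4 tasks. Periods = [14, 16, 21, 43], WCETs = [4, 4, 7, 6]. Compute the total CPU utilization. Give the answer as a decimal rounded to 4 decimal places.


Compute individual utilizations (exact fractions):
  Task 1: C/T = 4/14 = 2/7 (approx. 0.2857)
  Task 2: C/T = 4/16 = 1/4 (approx. 0.25)
  Task 3: C/T = 7/21 = 1/3 (approx. 0.3333)
  Task 4: C/T = 6/43 (approx. 0.1395)
Total utilization U = 2/7 + 1/4 + 1/3 + 6/43 = 3643/3612
Rounded to 4 decimal places: U = 1.0086
RM (Liu & Layland) bound for 4 tasks = 0.756828; compare with U = 3643/3612 (approx. 1.008583)
U > 1, so the task set is not schedulable (processor overloaded).

1.0086


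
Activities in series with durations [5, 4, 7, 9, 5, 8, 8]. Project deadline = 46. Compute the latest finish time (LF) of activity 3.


LF(activity 3) = deadline - sum of successor durations
Successors: activities 4 through 7 with durations [9, 5, 8, 8]
Sum of successor durations = 30
LF = 46 - 30 = 16

16


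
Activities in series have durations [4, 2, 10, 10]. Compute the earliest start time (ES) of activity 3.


Activity 3 starts after activities 1 through 2 complete.
Predecessor durations: [4, 2]
ES = 4 + 2 = 6

6


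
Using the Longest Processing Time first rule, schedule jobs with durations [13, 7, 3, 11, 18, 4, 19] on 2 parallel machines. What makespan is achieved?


Sort jobs in decreasing order (LPT): [19, 18, 13, 11, 7, 4, 3]
Assign each job to the least loaded machine:
  Machine 1: jobs [19, 11, 7], load = 37
  Machine 2: jobs [18, 13, 4, 3], load = 38
Makespan = max load = 38

38


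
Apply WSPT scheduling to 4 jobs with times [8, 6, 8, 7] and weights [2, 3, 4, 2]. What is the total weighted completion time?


Compute p/w ratios and sort ascending (WSPT): [(6, 3), (8, 4), (7, 2), (8, 2)]
Compute weighted completion times:
  Job (p=6,w=3): C=6, w*C=3*6=18
  Job (p=8,w=4): C=14, w*C=4*14=56
  Job (p=7,w=2): C=21, w*C=2*21=42
  Job (p=8,w=2): C=29, w*C=2*29=58
Total weighted completion time = 174

174


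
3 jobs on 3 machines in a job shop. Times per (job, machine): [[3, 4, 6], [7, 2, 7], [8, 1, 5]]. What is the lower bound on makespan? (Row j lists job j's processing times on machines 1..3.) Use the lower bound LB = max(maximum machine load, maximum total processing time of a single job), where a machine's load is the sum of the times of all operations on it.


Machine loads:
  Machine 1: 3 + 7 + 8 = 18
  Machine 2: 4 + 2 + 1 = 7
  Machine 3: 6 + 7 + 5 = 18
Max machine load = 18
Job totals:
  Job 1: 13
  Job 2: 16
  Job 3: 14
Max job total = 16
Lower bound = max(18, 16) = 18

18


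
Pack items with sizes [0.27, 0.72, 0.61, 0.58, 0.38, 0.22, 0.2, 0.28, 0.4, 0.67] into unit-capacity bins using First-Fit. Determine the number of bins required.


Place items sequentially using First-Fit:
  Item 0.27 -> new Bin 1
  Item 0.72 -> Bin 1 (now 0.99)
  Item 0.61 -> new Bin 2
  Item 0.58 -> new Bin 3
  Item 0.38 -> Bin 2 (now 0.99)
  Item 0.22 -> Bin 3 (now 0.8)
  Item 0.2 -> Bin 3 (now 1.0)
  Item 0.28 -> new Bin 4
  Item 0.4 -> Bin 4 (now 0.68)
  Item 0.67 -> new Bin 5
Total bins used = 5

5


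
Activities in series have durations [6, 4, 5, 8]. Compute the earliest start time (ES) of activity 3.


Activity 3 starts after activities 1 through 2 complete.
Predecessor durations: [6, 4]
ES = 6 + 4 = 10

10


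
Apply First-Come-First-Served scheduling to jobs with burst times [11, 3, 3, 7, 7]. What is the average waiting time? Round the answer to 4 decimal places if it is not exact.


FCFS order (as given): [11, 3, 3, 7, 7]
Waiting times:
  Job 1: wait = 0
  Job 2: wait = 11
  Job 3: wait = 14
  Job 4: wait = 17
  Job 5: wait = 24
Sum of waiting times = 66
Average waiting time = 66/5 = 13.2

13.2


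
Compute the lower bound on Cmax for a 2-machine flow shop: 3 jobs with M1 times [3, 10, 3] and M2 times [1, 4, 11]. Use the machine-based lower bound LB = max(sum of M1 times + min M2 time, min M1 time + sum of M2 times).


LB1 = sum(M1 times) + min(M2 times) = 16 + 1 = 17
LB2 = min(M1 times) + sum(M2 times) = 3 + 16 = 19
Lower bound = max(LB1, LB2) = max(17, 19) = 19

19


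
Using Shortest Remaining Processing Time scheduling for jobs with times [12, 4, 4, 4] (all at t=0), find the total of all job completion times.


Since all jobs arrive at t=0, SRPT equals SPT ordering.
SPT order: [4, 4, 4, 12]
Completion times:
  Job 1: p=4, C=4
  Job 2: p=4, C=8
  Job 3: p=4, C=12
  Job 4: p=12, C=24
Total completion time = 4 + 8 + 12 + 24 = 48

48


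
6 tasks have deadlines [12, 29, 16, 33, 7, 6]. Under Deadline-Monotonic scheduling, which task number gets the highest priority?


Sort tasks by relative deadline (ascending):
  Task 6: deadline = 6
  Task 5: deadline = 7
  Task 1: deadline = 12
  Task 3: deadline = 16
  Task 2: deadline = 29
  Task 4: deadline = 33
Priority order (highest first): [6, 5, 1, 3, 2, 4]
Highest priority task = 6

6


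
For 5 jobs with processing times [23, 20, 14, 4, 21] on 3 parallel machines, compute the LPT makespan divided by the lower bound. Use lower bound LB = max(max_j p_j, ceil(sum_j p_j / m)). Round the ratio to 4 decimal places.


LPT order: [23, 21, 20, 14, 4]
Machine loads after assignment: [23, 25, 34]
LPT makespan = 34
Lower bound = max(max_job, ceil(total/3)) = max(23, 28) = 28
Ratio = 34 / 28 = 1.2143

1.2143


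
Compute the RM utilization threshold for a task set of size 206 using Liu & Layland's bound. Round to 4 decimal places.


Compute 2^(1/206) = 1.0033704594
Subtract 1: 1.0033704594 - 1 = 0.0033704594
Multiply by n: 206 * 0.0033704594 = 0.6943146364
Round to 4 dp: 0.6943

0.6943


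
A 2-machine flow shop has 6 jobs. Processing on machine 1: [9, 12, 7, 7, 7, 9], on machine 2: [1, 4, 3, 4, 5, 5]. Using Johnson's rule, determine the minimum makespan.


Apply Johnson's rule:
  Group 1 (a <= b): []
  Group 2 (a > b): [(5, 7, 5), (6, 9, 5), (2, 12, 4), (4, 7, 4), (3, 7, 3), (1, 9, 1)]
Optimal job order: [5, 6, 2, 4, 3, 1]
Schedule:
  Job 5: M1 done at 7, M2 done at 12
  Job 6: M1 done at 16, M2 done at 21
  Job 2: M1 done at 28, M2 done at 32
  Job 4: M1 done at 35, M2 done at 39
  Job 3: M1 done at 42, M2 done at 45
  Job 1: M1 done at 51, M2 done at 52
Makespan = 52

52


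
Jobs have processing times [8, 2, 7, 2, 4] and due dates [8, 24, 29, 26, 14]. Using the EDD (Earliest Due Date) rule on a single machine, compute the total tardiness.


Sort by due date (EDD order): [(8, 8), (4, 14), (2, 24), (2, 26), (7, 29)]
Compute completion times and tardiness:
  Job 1: p=8, d=8, C=8, tardiness=max(0,8-8)=0
  Job 2: p=4, d=14, C=12, tardiness=max(0,12-14)=0
  Job 3: p=2, d=24, C=14, tardiness=max(0,14-24)=0
  Job 4: p=2, d=26, C=16, tardiness=max(0,16-26)=0
  Job 5: p=7, d=29, C=23, tardiness=max(0,23-29)=0
Total tardiness = 0

0


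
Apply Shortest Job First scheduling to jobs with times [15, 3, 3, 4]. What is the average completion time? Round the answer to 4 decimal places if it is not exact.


SJF order (ascending): [3, 3, 4, 15]
Completion times:
  Job 1: burst=3, C=3
  Job 2: burst=3, C=6
  Job 3: burst=4, C=10
  Job 4: burst=15, C=25
Average completion = 44/4 = 11.0

11.0


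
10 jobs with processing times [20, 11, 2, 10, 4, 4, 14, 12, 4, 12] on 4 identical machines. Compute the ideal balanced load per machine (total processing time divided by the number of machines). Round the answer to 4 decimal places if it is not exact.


Total processing time = 20 + 11 + 2 + 10 + 4 + 4 + 14 + 12 + 4 + 12 = 93
Number of machines = 4
Ideal balanced load = 93 / 4 = 23.25

23.25


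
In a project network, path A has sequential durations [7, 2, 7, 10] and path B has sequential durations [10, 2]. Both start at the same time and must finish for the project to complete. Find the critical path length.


Path A total = 7 + 2 + 7 + 10 = 26
Path B total = 10 + 2 = 12
Critical path = longest path = max(26, 12) = 26

26


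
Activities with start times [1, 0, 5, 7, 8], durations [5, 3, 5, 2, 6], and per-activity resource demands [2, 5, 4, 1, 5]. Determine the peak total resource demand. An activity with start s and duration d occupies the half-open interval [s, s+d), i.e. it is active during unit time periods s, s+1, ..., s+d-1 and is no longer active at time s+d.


Each activity i is active on [start_i, start_i + duration_i).
Compute total resource usage per time slot:
  t=0: active resources = [5], total = 5
  t=1: active resources = [2, 5], total = 7
  t=2: active resources = [2, 5], total = 7
  t=3: active resources = [2], total = 2
  t=4: active resources = [2], total = 2
  t=5: active resources = [2, 4], total = 6
  t=6: active resources = [4], total = 4
  t=7: active resources = [4, 1], total = 5
  t=8: active resources = [4, 1, 5], total = 10
  t=9: active resources = [4, 5], total = 9
  t=10: active resources = [5], total = 5
  t=11: active resources = [5], total = 5
  t=12: active resources = [5], total = 5
  t=13: active resources = [5], total = 5
Peak resource demand = 10

10


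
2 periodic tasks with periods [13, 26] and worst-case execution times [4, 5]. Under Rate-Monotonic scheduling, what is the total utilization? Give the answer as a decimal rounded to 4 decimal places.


Compute individual utilizations (exact fractions):
  Task 1: C/T = 4/13 (approx. 0.3077)
  Task 2: C/T = 5/26 (approx. 0.1923)
Total utilization U = 4/13 + 5/26 = 1/2
Rounded to 4 decimal places: U = 0.5000
RM (Liu & Layland) bound for 2 tasks = 0.828427; compare with U = 1/2 (approx. 0.500000)
U <= bound, so schedulable by RM sufficient condition.

0.5000


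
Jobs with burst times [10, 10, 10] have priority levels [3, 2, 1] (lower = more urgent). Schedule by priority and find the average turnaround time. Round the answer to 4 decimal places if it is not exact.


Sort by priority (ascending = highest first):
Order: [(1, 10), (2, 10), (3, 10)]
Completion times:
  Priority 1, burst=10, C=10
  Priority 2, burst=10, C=20
  Priority 3, burst=10, C=30
Average turnaround = 60/3 = 20.0

20.0


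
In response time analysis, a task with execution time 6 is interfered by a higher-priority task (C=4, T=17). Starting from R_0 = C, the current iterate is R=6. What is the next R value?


R_next = C + ceil(R_prev / T_hp) * C_hp
ceil(6 / 17) = ceil(0.3529) = 1
Interference = 1 * 4 = 4
R_next = 6 + 4 = 10

10


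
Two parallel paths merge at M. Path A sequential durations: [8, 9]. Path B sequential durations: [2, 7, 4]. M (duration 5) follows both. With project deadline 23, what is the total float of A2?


Forward pass: ES(A2) = sum of predecessors on chain A = 8
EF = ES + duration = 8 + 9 = 17
Backward pass: LF(M) = deadline = 23; LS(M) = 23 - 5 = 18
LF(A2) = LS(M) - sum(successors on chain A) = 18 - 0 = 18
LS = LF - duration = 18 - 9 = 9
Total float = LS - ES = 9 - 8 = 1

1


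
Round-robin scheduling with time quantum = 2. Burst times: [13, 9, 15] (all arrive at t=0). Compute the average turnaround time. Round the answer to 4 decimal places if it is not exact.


Time quantum = 2
Execution trace:
  J1 runs 2 units, time = 2
  J2 runs 2 units, time = 4
  J3 runs 2 units, time = 6
  J1 runs 2 units, time = 8
  J2 runs 2 units, time = 10
  J3 runs 2 units, time = 12
  J1 runs 2 units, time = 14
  J2 runs 2 units, time = 16
  J3 runs 2 units, time = 18
  J1 runs 2 units, time = 20
  J2 runs 2 units, time = 22
  J3 runs 2 units, time = 24
  J1 runs 2 units, time = 26
  J2 runs 1 units, time = 27
  J3 runs 2 units, time = 29
  J1 runs 2 units, time = 31
  J3 runs 2 units, time = 33
  J1 runs 1 units, time = 34
  J3 runs 2 units, time = 36
  J3 runs 1 units, time = 37
Finish times: [34, 27, 37]
Average turnaround = 98/3 = 32.6667

32.6667


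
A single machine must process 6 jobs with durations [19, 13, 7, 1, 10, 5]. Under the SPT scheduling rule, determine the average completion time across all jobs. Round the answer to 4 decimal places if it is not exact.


Sort jobs by processing time (SPT order): [1, 5, 7, 10, 13, 19]
Compute completion times sequentially:
  Job 1: processing = 1, completes at 1
  Job 2: processing = 5, completes at 6
  Job 3: processing = 7, completes at 13
  Job 4: processing = 10, completes at 23
  Job 5: processing = 13, completes at 36
  Job 6: processing = 19, completes at 55
Sum of completion times = 134
Average completion time = 134/6 = 22.3333

22.3333


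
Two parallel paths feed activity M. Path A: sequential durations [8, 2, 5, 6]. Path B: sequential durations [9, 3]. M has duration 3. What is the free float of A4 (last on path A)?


ES(A4) = sum of predecessors on chain A = 15
EF(A4) = ES + duration = 15 + 6 = 21
Successor of A4 is M. ES(M) = max(sum(A), sum(B)) = max(21, 12) = 21
Free float = ES(successor) - EF(current) = 21 - 21 = 0

0


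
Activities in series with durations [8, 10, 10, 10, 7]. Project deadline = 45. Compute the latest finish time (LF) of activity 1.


LF(activity 1) = deadline - sum of successor durations
Successors: activities 2 through 5 with durations [10, 10, 10, 7]
Sum of successor durations = 37
LF = 45 - 37 = 8

8


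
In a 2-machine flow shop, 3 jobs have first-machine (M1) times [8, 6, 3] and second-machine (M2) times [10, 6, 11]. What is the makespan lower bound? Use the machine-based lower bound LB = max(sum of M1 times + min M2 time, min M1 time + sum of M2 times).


LB1 = sum(M1 times) + min(M2 times) = 17 + 6 = 23
LB2 = min(M1 times) + sum(M2 times) = 3 + 27 = 30
Lower bound = max(LB1, LB2) = max(23, 30) = 30

30


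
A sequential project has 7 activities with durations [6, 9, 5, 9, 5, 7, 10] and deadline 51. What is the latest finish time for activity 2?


LF(activity 2) = deadline - sum of successor durations
Successors: activities 3 through 7 with durations [5, 9, 5, 7, 10]
Sum of successor durations = 36
LF = 51 - 36 = 15

15


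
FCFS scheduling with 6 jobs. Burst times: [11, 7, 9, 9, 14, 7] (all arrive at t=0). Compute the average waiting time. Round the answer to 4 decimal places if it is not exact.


FCFS order (as given): [11, 7, 9, 9, 14, 7]
Waiting times:
  Job 1: wait = 0
  Job 2: wait = 11
  Job 3: wait = 18
  Job 4: wait = 27
  Job 5: wait = 36
  Job 6: wait = 50
Sum of waiting times = 142
Average waiting time = 142/6 = 23.6667

23.6667


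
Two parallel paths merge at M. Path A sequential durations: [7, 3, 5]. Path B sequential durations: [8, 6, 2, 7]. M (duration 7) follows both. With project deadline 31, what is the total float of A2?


Forward pass: ES(A2) = sum of predecessors on chain A = 7
EF = ES + duration = 7 + 3 = 10
Backward pass: LF(M) = deadline = 31; LS(M) = 31 - 7 = 24
LF(A2) = LS(M) - sum(successors on chain A) = 24 - 5 = 19
LS = LF - duration = 19 - 3 = 16
Total float = LS - ES = 16 - 7 = 9

9


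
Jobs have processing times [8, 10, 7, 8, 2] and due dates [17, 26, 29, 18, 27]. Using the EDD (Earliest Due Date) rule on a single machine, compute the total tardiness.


Sort by due date (EDD order): [(8, 17), (8, 18), (10, 26), (2, 27), (7, 29)]
Compute completion times and tardiness:
  Job 1: p=8, d=17, C=8, tardiness=max(0,8-17)=0
  Job 2: p=8, d=18, C=16, tardiness=max(0,16-18)=0
  Job 3: p=10, d=26, C=26, tardiness=max(0,26-26)=0
  Job 4: p=2, d=27, C=28, tardiness=max(0,28-27)=1
  Job 5: p=7, d=29, C=35, tardiness=max(0,35-29)=6
Total tardiness = 7

7


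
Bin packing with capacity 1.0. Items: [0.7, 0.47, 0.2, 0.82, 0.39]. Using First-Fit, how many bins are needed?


Place items sequentially using First-Fit:
  Item 0.7 -> new Bin 1
  Item 0.47 -> new Bin 2
  Item 0.2 -> Bin 1 (now 0.9)
  Item 0.82 -> new Bin 3
  Item 0.39 -> Bin 2 (now 0.86)
Total bins used = 3

3


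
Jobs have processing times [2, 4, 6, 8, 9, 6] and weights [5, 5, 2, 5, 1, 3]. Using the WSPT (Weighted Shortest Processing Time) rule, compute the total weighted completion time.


Compute p/w ratios and sort ascending (WSPT): [(2, 5), (4, 5), (8, 5), (6, 3), (6, 2), (9, 1)]
Compute weighted completion times:
  Job (p=2,w=5): C=2, w*C=5*2=10
  Job (p=4,w=5): C=6, w*C=5*6=30
  Job (p=8,w=5): C=14, w*C=5*14=70
  Job (p=6,w=3): C=20, w*C=3*20=60
  Job (p=6,w=2): C=26, w*C=2*26=52
  Job (p=9,w=1): C=35, w*C=1*35=35
Total weighted completion time = 257

257


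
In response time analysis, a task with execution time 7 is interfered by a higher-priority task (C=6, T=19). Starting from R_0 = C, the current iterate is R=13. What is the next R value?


R_next = C + ceil(R_prev / T_hp) * C_hp
ceil(13 / 19) = ceil(0.6842) = 1
Interference = 1 * 6 = 6
R_next = 7 + 6 = 13
R_next = R_prev, so the iteration has converged (response time = 13).

13


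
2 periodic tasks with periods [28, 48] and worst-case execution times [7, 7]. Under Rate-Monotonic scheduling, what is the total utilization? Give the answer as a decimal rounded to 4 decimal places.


Compute individual utilizations (exact fractions):
  Task 1: C/T = 7/28 = 1/4 (approx. 0.25)
  Task 2: C/T = 7/48 (approx. 0.1458)
Total utilization U = 1/4 + 7/48 = 19/48
Rounded to 4 decimal places: U = 0.3958
RM (Liu & Layland) bound for 2 tasks = 0.828427; compare with U = 19/48 (approx. 0.395833)
U <= bound, so schedulable by RM sufficient condition.

0.3958


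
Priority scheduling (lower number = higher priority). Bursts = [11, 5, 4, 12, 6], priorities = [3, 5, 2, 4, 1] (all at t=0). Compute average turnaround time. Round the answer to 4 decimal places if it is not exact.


Sort by priority (ascending = highest first):
Order: [(1, 6), (2, 4), (3, 11), (4, 12), (5, 5)]
Completion times:
  Priority 1, burst=6, C=6
  Priority 2, burst=4, C=10
  Priority 3, burst=11, C=21
  Priority 4, burst=12, C=33
  Priority 5, burst=5, C=38
Average turnaround = 108/5 = 21.6

21.6


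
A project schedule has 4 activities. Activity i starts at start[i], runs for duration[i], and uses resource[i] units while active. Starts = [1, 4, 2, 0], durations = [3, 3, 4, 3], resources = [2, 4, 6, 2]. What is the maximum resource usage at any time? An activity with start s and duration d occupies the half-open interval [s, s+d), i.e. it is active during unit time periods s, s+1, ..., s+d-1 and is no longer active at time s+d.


Each activity i is active on [start_i, start_i + duration_i).
Compute total resource usage per time slot:
  t=0: active resources = [2], total = 2
  t=1: active resources = [2, 2], total = 4
  t=2: active resources = [2, 6, 2], total = 10
  t=3: active resources = [2, 6], total = 8
  t=4: active resources = [4, 6], total = 10
  t=5: active resources = [4, 6], total = 10
  t=6: active resources = [4], total = 4
Peak resource demand = 10

10


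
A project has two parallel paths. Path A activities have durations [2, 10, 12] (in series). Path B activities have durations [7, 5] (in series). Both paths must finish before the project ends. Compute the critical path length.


Path A total = 2 + 10 + 12 = 24
Path B total = 7 + 5 = 12
Critical path = longest path = max(24, 12) = 24

24


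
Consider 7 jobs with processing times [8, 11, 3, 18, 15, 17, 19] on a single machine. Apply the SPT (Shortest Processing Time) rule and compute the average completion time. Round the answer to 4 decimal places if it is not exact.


Sort jobs by processing time (SPT order): [3, 8, 11, 15, 17, 18, 19]
Compute completion times sequentially:
  Job 1: processing = 3, completes at 3
  Job 2: processing = 8, completes at 11
  Job 3: processing = 11, completes at 22
  Job 4: processing = 15, completes at 37
  Job 5: processing = 17, completes at 54
  Job 6: processing = 18, completes at 72
  Job 7: processing = 19, completes at 91
Sum of completion times = 290
Average completion time = 290/7 = 41.4286

41.4286


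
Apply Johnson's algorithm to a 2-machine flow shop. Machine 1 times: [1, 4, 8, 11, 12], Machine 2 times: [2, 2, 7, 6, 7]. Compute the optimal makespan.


Apply Johnson's rule:
  Group 1 (a <= b): [(1, 1, 2)]
  Group 2 (a > b): [(3, 8, 7), (5, 12, 7), (4, 11, 6), (2, 4, 2)]
Optimal job order: [1, 3, 5, 4, 2]
Schedule:
  Job 1: M1 done at 1, M2 done at 3
  Job 3: M1 done at 9, M2 done at 16
  Job 5: M1 done at 21, M2 done at 28
  Job 4: M1 done at 32, M2 done at 38
  Job 2: M1 done at 36, M2 done at 40
Makespan = 40

40


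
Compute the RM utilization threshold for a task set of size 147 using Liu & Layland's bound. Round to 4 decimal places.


Compute 2^(1/147) = 1.0047264214
Subtract 1: 1.0047264214 - 1 = 0.0047264214
Multiply by n: 147 * 0.0047264214 = 0.6947839458
Round to 4 dp: 0.6948

0.6948


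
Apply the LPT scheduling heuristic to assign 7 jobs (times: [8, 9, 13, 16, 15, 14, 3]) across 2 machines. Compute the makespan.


Sort jobs in decreasing order (LPT): [16, 15, 14, 13, 9, 8, 3]
Assign each job to the least loaded machine:
  Machine 1: jobs [16, 13, 9], load = 38
  Machine 2: jobs [15, 14, 8, 3], load = 40
Makespan = max load = 40

40


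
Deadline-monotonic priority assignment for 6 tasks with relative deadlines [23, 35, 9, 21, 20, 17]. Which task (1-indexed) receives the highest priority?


Sort tasks by relative deadline (ascending):
  Task 3: deadline = 9
  Task 6: deadline = 17
  Task 5: deadline = 20
  Task 4: deadline = 21
  Task 1: deadline = 23
  Task 2: deadline = 35
Priority order (highest first): [3, 6, 5, 4, 1, 2]
Highest priority task = 3

3


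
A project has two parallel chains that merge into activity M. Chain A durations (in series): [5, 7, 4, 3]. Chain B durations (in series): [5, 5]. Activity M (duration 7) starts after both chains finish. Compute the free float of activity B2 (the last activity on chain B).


ES(B2) = sum of predecessors on chain B = 5
EF(B2) = ES + duration = 5 + 5 = 10
Successor of B2 is M. ES(M) = max(sum(A), sum(B)) = max(19, 10) = 19
Free float = ES(successor) - EF(current) = 19 - 10 = 9

9


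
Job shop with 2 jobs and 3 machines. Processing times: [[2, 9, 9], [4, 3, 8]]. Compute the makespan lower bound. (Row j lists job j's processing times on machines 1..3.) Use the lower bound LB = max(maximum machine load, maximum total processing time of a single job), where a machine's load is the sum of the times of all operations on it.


Machine loads:
  Machine 1: 2 + 4 = 6
  Machine 2: 9 + 3 = 12
  Machine 3: 9 + 8 = 17
Max machine load = 17
Job totals:
  Job 1: 20
  Job 2: 15
Max job total = 20
Lower bound = max(17, 20) = 20

20


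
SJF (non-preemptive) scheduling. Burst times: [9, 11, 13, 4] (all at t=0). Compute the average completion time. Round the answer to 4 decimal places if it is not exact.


SJF order (ascending): [4, 9, 11, 13]
Completion times:
  Job 1: burst=4, C=4
  Job 2: burst=9, C=13
  Job 3: burst=11, C=24
  Job 4: burst=13, C=37
Average completion = 78/4 = 19.5

19.5


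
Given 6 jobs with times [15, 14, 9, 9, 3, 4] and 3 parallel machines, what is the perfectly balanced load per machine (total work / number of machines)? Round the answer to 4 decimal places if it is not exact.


Total processing time = 15 + 14 + 9 + 9 + 3 + 4 = 54
Number of machines = 3
Ideal balanced load = 54 / 3 = 18.0

18.0


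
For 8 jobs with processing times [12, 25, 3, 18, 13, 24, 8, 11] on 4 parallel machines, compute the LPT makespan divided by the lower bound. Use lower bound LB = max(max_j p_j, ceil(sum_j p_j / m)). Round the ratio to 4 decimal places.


LPT order: [25, 24, 18, 13, 12, 11, 8, 3]
Machine loads after assignment: [28, 32, 29, 25]
LPT makespan = 32
Lower bound = max(max_job, ceil(total/4)) = max(25, 29) = 29
Ratio = 32 / 29 = 1.1034

1.1034


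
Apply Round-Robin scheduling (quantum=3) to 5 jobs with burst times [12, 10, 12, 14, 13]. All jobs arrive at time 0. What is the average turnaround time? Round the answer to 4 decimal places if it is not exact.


Time quantum = 3
Execution trace:
  J1 runs 3 units, time = 3
  J2 runs 3 units, time = 6
  J3 runs 3 units, time = 9
  J4 runs 3 units, time = 12
  J5 runs 3 units, time = 15
  J1 runs 3 units, time = 18
  J2 runs 3 units, time = 21
  J3 runs 3 units, time = 24
  J4 runs 3 units, time = 27
  J5 runs 3 units, time = 30
  J1 runs 3 units, time = 33
  J2 runs 3 units, time = 36
  J3 runs 3 units, time = 39
  J4 runs 3 units, time = 42
  J5 runs 3 units, time = 45
  J1 runs 3 units, time = 48
  J2 runs 1 units, time = 49
  J3 runs 3 units, time = 52
  J4 runs 3 units, time = 55
  J5 runs 3 units, time = 58
  J4 runs 2 units, time = 60
  J5 runs 1 units, time = 61
Finish times: [48, 49, 52, 60, 61]
Average turnaround = 270/5 = 54.0

54.0


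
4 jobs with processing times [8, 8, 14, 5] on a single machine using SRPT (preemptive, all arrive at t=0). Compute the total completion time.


Since all jobs arrive at t=0, SRPT equals SPT ordering.
SPT order: [5, 8, 8, 14]
Completion times:
  Job 1: p=5, C=5
  Job 2: p=8, C=13
  Job 3: p=8, C=21
  Job 4: p=14, C=35
Total completion time = 5 + 13 + 21 + 35 = 74

74


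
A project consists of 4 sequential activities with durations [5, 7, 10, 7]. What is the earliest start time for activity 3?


Activity 3 starts after activities 1 through 2 complete.
Predecessor durations: [5, 7]
ES = 5 + 7 = 12

12


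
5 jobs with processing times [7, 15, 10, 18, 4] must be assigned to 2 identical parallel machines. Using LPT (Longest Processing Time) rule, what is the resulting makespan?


Sort jobs in decreasing order (LPT): [18, 15, 10, 7, 4]
Assign each job to the least loaded machine:
  Machine 1: jobs [18, 7, 4], load = 29
  Machine 2: jobs [15, 10], load = 25
Makespan = max load = 29

29


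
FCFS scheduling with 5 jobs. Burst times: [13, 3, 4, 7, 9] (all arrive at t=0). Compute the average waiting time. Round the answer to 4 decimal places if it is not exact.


FCFS order (as given): [13, 3, 4, 7, 9]
Waiting times:
  Job 1: wait = 0
  Job 2: wait = 13
  Job 3: wait = 16
  Job 4: wait = 20
  Job 5: wait = 27
Sum of waiting times = 76
Average waiting time = 76/5 = 15.2

15.2


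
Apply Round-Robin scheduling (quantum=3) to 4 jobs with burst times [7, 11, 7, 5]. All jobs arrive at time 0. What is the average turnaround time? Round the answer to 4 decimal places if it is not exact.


Time quantum = 3
Execution trace:
  J1 runs 3 units, time = 3
  J2 runs 3 units, time = 6
  J3 runs 3 units, time = 9
  J4 runs 3 units, time = 12
  J1 runs 3 units, time = 15
  J2 runs 3 units, time = 18
  J3 runs 3 units, time = 21
  J4 runs 2 units, time = 23
  J1 runs 1 units, time = 24
  J2 runs 3 units, time = 27
  J3 runs 1 units, time = 28
  J2 runs 2 units, time = 30
Finish times: [24, 30, 28, 23]
Average turnaround = 105/4 = 26.25

26.25


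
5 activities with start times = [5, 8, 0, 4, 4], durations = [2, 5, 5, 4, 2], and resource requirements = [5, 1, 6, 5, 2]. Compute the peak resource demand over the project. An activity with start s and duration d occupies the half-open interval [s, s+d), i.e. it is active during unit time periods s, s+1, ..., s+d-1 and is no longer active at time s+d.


Each activity i is active on [start_i, start_i + duration_i).
Compute total resource usage per time slot:
  t=0: active resources = [6], total = 6
  t=1: active resources = [6], total = 6
  t=2: active resources = [6], total = 6
  t=3: active resources = [6], total = 6
  t=4: active resources = [6, 5, 2], total = 13
  t=5: active resources = [5, 5, 2], total = 12
  t=6: active resources = [5, 5], total = 10
  t=7: active resources = [5], total = 5
  t=8: active resources = [1], total = 1
  t=9: active resources = [1], total = 1
  t=10: active resources = [1], total = 1
  t=11: active resources = [1], total = 1
  t=12: active resources = [1], total = 1
Peak resource demand = 13

13


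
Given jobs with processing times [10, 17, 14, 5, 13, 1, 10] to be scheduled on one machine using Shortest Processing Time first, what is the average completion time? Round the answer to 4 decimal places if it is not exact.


Sort jobs by processing time (SPT order): [1, 5, 10, 10, 13, 14, 17]
Compute completion times sequentially:
  Job 1: processing = 1, completes at 1
  Job 2: processing = 5, completes at 6
  Job 3: processing = 10, completes at 16
  Job 4: processing = 10, completes at 26
  Job 5: processing = 13, completes at 39
  Job 6: processing = 14, completes at 53
  Job 7: processing = 17, completes at 70
Sum of completion times = 211
Average completion time = 211/7 = 30.1429

30.1429


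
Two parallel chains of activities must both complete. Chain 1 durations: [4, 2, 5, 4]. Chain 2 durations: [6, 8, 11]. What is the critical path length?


Path A total = 4 + 2 + 5 + 4 = 15
Path B total = 6 + 8 + 11 = 25
Critical path = longest path = max(15, 25) = 25

25


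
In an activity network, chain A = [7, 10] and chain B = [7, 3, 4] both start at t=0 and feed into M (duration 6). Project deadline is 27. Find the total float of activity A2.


Forward pass: ES(A2) = sum of predecessors on chain A = 7
EF = ES + duration = 7 + 10 = 17
Backward pass: LF(M) = deadline = 27; LS(M) = 27 - 6 = 21
LF(A2) = LS(M) - sum(successors on chain A) = 21 - 0 = 21
LS = LF - duration = 21 - 10 = 11
Total float = LS - ES = 11 - 7 = 4

4


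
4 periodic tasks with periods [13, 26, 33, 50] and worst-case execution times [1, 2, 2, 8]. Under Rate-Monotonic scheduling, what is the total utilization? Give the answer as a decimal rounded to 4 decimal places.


Compute individual utilizations (exact fractions):
  Task 1: C/T = 1/13 (approx. 0.0769)
  Task 2: C/T = 2/26 = 1/13 (approx. 0.0769)
  Task 3: C/T = 2/33 (approx. 0.0606)
  Task 4: C/T = 8/50 = 4/25 (approx. 0.16)
Total utilization U = 1/13 + 1/13 + 2/33 + 4/25 = 4016/10725
Rounded to 4 decimal places: U = 0.3745
RM (Liu & Layland) bound for 4 tasks = 0.756828; compare with U = 4016/10725 (approx. 0.374452)
U <= bound, so schedulable by RM sufficient condition.

0.3745


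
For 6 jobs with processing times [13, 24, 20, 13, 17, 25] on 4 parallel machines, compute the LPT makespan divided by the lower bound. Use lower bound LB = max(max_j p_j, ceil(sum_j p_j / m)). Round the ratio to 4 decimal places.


LPT order: [25, 24, 20, 17, 13, 13]
Machine loads after assignment: [25, 24, 33, 30]
LPT makespan = 33
Lower bound = max(max_job, ceil(total/4)) = max(25, 28) = 28
Ratio = 33 / 28 = 1.1786

1.1786


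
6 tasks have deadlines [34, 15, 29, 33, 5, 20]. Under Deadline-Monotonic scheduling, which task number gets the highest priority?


Sort tasks by relative deadline (ascending):
  Task 5: deadline = 5
  Task 2: deadline = 15
  Task 6: deadline = 20
  Task 3: deadline = 29
  Task 4: deadline = 33
  Task 1: deadline = 34
Priority order (highest first): [5, 2, 6, 3, 4, 1]
Highest priority task = 5

5


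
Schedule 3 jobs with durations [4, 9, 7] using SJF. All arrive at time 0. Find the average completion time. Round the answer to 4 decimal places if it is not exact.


SJF order (ascending): [4, 7, 9]
Completion times:
  Job 1: burst=4, C=4
  Job 2: burst=7, C=11
  Job 3: burst=9, C=20
Average completion = 35/3 = 11.6667

11.6667


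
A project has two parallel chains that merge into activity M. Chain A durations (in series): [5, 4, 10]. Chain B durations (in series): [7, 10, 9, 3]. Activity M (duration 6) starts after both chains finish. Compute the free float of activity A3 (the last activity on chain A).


ES(A3) = sum of predecessors on chain A = 9
EF(A3) = ES + duration = 9 + 10 = 19
Successor of A3 is M. ES(M) = max(sum(A), sum(B)) = max(19, 29) = 29
Free float = ES(successor) - EF(current) = 29 - 19 = 10

10


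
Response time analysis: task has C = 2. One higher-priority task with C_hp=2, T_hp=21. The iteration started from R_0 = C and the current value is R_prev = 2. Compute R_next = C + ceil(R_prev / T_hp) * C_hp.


R_next = C + ceil(R_prev / T_hp) * C_hp
ceil(2 / 21) = ceil(0.0952) = 1
Interference = 1 * 2 = 2
R_next = 2 + 2 = 4

4


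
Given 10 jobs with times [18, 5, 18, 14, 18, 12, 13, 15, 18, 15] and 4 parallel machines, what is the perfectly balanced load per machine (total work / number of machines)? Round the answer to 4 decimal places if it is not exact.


Total processing time = 18 + 5 + 18 + 14 + 18 + 12 + 13 + 15 + 18 + 15 = 146
Number of machines = 4
Ideal balanced load = 146 / 4 = 36.5

36.5


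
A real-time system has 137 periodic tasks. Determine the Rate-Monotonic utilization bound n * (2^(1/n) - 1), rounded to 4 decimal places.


Compute 2^(1/137) = 1.0050722892
Subtract 1: 1.0050722892 - 1 = 0.0050722892
Multiply by n: 137 * 0.0050722892 = 0.6949036204
Round to 4 dp: 0.6949

0.6949


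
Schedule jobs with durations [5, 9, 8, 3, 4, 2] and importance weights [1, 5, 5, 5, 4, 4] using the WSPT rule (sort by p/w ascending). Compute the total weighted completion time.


Compute p/w ratios and sort ascending (WSPT): [(2, 4), (3, 5), (4, 4), (8, 5), (9, 5), (5, 1)]
Compute weighted completion times:
  Job (p=2,w=4): C=2, w*C=4*2=8
  Job (p=3,w=5): C=5, w*C=5*5=25
  Job (p=4,w=4): C=9, w*C=4*9=36
  Job (p=8,w=5): C=17, w*C=5*17=85
  Job (p=9,w=5): C=26, w*C=5*26=130
  Job (p=5,w=1): C=31, w*C=1*31=31
Total weighted completion time = 315

315


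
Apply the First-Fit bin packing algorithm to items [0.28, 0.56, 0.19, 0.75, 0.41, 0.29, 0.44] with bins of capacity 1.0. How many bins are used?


Place items sequentially using First-Fit:
  Item 0.28 -> new Bin 1
  Item 0.56 -> Bin 1 (now 0.84)
  Item 0.19 -> new Bin 2
  Item 0.75 -> Bin 2 (now 0.94)
  Item 0.41 -> new Bin 3
  Item 0.29 -> Bin 3 (now 0.7)
  Item 0.44 -> new Bin 4
Total bins used = 4

4


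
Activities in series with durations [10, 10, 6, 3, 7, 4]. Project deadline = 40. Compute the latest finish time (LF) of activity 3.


LF(activity 3) = deadline - sum of successor durations
Successors: activities 4 through 6 with durations [3, 7, 4]
Sum of successor durations = 14
LF = 40 - 14 = 26

26


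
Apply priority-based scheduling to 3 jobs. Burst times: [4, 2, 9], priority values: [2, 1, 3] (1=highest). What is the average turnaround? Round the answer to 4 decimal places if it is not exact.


Sort by priority (ascending = highest first):
Order: [(1, 2), (2, 4), (3, 9)]
Completion times:
  Priority 1, burst=2, C=2
  Priority 2, burst=4, C=6
  Priority 3, burst=9, C=15
Average turnaround = 23/3 = 7.6667

7.6667


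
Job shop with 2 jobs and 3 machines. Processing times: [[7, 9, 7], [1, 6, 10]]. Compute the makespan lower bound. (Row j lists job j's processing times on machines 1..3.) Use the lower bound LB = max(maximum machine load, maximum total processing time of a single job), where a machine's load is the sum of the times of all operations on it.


Machine loads:
  Machine 1: 7 + 1 = 8
  Machine 2: 9 + 6 = 15
  Machine 3: 7 + 10 = 17
Max machine load = 17
Job totals:
  Job 1: 23
  Job 2: 17
Max job total = 23
Lower bound = max(17, 23) = 23

23


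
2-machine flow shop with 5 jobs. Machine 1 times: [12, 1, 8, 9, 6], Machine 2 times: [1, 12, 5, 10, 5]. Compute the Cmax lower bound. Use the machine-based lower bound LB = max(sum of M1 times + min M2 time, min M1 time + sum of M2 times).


LB1 = sum(M1 times) + min(M2 times) = 36 + 1 = 37
LB2 = min(M1 times) + sum(M2 times) = 1 + 33 = 34
Lower bound = max(LB1, LB2) = max(37, 34) = 37

37


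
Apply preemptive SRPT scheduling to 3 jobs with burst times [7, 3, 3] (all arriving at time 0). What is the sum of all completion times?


Since all jobs arrive at t=0, SRPT equals SPT ordering.
SPT order: [3, 3, 7]
Completion times:
  Job 1: p=3, C=3
  Job 2: p=3, C=6
  Job 3: p=7, C=13
Total completion time = 3 + 6 + 13 = 22

22


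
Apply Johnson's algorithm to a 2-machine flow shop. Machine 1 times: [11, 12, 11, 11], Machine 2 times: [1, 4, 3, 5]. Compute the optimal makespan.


Apply Johnson's rule:
  Group 1 (a <= b): []
  Group 2 (a > b): [(4, 11, 5), (2, 12, 4), (3, 11, 3), (1, 11, 1)]
Optimal job order: [4, 2, 3, 1]
Schedule:
  Job 4: M1 done at 11, M2 done at 16
  Job 2: M1 done at 23, M2 done at 27
  Job 3: M1 done at 34, M2 done at 37
  Job 1: M1 done at 45, M2 done at 46
Makespan = 46

46


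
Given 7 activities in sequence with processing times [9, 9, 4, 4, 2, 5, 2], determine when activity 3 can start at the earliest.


Activity 3 starts after activities 1 through 2 complete.
Predecessor durations: [9, 9]
ES = 9 + 9 = 18

18


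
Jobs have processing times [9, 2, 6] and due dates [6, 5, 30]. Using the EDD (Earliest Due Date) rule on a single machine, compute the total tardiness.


Sort by due date (EDD order): [(2, 5), (9, 6), (6, 30)]
Compute completion times and tardiness:
  Job 1: p=2, d=5, C=2, tardiness=max(0,2-5)=0
  Job 2: p=9, d=6, C=11, tardiness=max(0,11-6)=5
  Job 3: p=6, d=30, C=17, tardiness=max(0,17-30)=0
Total tardiness = 5

5


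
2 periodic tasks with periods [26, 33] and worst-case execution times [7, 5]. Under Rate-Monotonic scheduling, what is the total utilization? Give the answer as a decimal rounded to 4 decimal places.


Compute individual utilizations (exact fractions):
  Task 1: C/T = 7/26 (approx. 0.2692)
  Task 2: C/T = 5/33 (approx. 0.1515)
Total utilization U = 7/26 + 5/33 = 361/858
Rounded to 4 decimal places: U = 0.4207
RM (Liu & Layland) bound for 2 tasks = 0.828427; compare with U = 361/858 (approx. 0.420746)
U <= bound, so schedulable by RM sufficient condition.

0.4207
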